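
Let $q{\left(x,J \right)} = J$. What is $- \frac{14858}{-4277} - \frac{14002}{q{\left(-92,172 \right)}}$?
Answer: $- \frac{28665489}{367822} \approx -77.933$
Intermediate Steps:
$- \frac{14858}{-4277} - \frac{14002}{q{\left(-92,172 \right)}} = - \frac{14858}{-4277} - \frac{14002}{172} = \left(-14858\right) \left(- \frac{1}{4277}\right) - \frac{7001}{86} = \frac{14858}{4277} - \frac{7001}{86} = - \frac{28665489}{367822}$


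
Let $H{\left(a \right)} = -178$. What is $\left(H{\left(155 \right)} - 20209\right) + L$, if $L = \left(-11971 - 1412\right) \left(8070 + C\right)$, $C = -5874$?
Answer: $-29409455$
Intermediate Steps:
$L = -29389068$ ($L = \left(-11971 - 1412\right) \left(8070 - 5874\right) = \left(-13383\right) 2196 = -29389068$)
$\left(H{\left(155 \right)} - 20209\right) + L = \left(-178 - 20209\right) - 29389068 = -20387 - 29389068 = -29409455$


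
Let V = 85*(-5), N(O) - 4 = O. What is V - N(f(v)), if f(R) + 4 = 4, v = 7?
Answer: -429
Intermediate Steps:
f(R) = 0 (f(R) = -4 + 4 = 0)
N(O) = 4 + O
V = -425
V - N(f(v)) = -425 - (4 + 0) = -425 - 1*4 = -425 - 4 = -429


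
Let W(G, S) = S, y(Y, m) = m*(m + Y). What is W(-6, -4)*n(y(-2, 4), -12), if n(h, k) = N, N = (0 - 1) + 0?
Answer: 4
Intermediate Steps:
y(Y, m) = m*(Y + m)
N = -1 (N = -1 + 0 = -1)
n(h, k) = -1
W(-6, -4)*n(y(-2, 4), -12) = -4*(-1) = 4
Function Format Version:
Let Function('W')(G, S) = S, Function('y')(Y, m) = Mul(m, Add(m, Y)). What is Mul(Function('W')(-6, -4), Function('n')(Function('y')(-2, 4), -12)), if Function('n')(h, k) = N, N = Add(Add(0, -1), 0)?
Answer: 4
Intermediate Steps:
Function('y')(Y, m) = Mul(m, Add(Y, m))
N = -1 (N = Add(-1, 0) = -1)
Function('n')(h, k) = -1
Mul(Function('W')(-6, -4), Function('n')(Function('y')(-2, 4), -12)) = Mul(-4, -1) = 4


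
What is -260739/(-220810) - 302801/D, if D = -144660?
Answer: 2091599851/638847492 ≈ 3.2740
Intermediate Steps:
-260739/(-220810) - 302801/D = -260739/(-220810) - 302801/(-144660) = -260739*(-1/220810) - 302801*(-1/144660) = 260739/220810 + 302801/144660 = 2091599851/638847492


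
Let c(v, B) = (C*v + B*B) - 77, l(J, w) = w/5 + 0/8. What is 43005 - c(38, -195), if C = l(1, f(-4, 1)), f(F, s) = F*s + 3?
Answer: 25323/5 ≈ 5064.6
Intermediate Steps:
f(F, s) = 3 + F*s
l(J, w) = w/5 (l(J, w) = w*(⅕) + 0*(⅛) = w/5 + 0 = w/5)
C = -⅕ (C = (3 - 4*1)/5 = (3 - 4)/5 = (⅕)*(-1) = -⅕ ≈ -0.20000)
c(v, B) = -77 + B² - v/5 (c(v, B) = (-v/5 + B*B) - 77 = (-v/5 + B²) - 77 = (B² - v/5) - 77 = -77 + B² - v/5)
43005 - c(38, -195) = 43005 - (-77 + (-195)² - ⅕*38) = 43005 - (-77 + 38025 - 38/5) = 43005 - 1*189702/5 = 43005 - 189702/5 = 25323/5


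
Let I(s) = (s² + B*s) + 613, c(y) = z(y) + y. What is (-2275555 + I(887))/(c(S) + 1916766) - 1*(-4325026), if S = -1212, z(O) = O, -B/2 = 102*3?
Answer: 8279576891875/1914342 ≈ 4.3250e+6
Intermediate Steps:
B = -612 (B = -204*3 = -2*306 = -612)
c(y) = 2*y (c(y) = y + y = 2*y)
I(s) = 613 + s² - 612*s (I(s) = (s² - 612*s) + 613 = 613 + s² - 612*s)
(-2275555 + I(887))/(c(S) + 1916766) - 1*(-4325026) = (-2275555 + (613 + 887² - 612*887))/(2*(-1212) + 1916766) - 1*(-4325026) = (-2275555 + (613 + 786769 - 542844))/(-2424 + 1916766) + 4325026 = (-2275555 + 244538)/1914342 + 4325026 = -2031017*1/1914342 + 4325026 = -2031017/1914342 + 4325026 = 8279576891875/1914342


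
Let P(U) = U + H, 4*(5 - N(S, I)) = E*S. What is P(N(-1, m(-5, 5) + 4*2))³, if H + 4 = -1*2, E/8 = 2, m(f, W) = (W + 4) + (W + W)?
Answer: 27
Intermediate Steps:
m(f, W) = 4 + 3*W (m(f, W) = (4 + W) + 2*W = 4 + 3*W)
E = 16 (E = 8*2 = 16)
N(S, I) = 5 - 4*S
H = -6 (H = -4 - 1*2 = -4 - 2 = -6)
P(U) = -6 + U (P(U) = U - 6 = -6 + U)
P(N(-1, m(-5, 5) + 4*2))³ = (-6 + (5 - 4*(-1)))³ = (-6 + (5 + 4))³ = (-6 + 9)³ = 3³ = 27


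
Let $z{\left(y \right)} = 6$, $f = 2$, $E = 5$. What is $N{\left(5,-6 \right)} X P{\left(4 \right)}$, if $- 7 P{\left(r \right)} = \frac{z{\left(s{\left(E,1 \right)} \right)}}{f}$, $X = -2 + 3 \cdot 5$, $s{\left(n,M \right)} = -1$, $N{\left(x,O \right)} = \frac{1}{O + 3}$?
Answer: $\frac{13}{7} \approx 1.8571$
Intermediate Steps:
$N{\left(x,O \right)} = \frac{1}{3 + O}$
$X = 13$ ($X = -2 + 15 = 13$)
$P{\left(r \right)} = - \frac{3}{7}$ ($P{\left(r \right)} = - \frac{6 \cdot \frac{1}{2}}{7} = \left(- \frac{1}{7}\right) 3 = - \frac{3}{7}$)
$N{\left(5,-6 \right)} X P{\left(4 \right)} = \frac{1}{3 - 6} \cdot 13 \left(- \frac{3}{7}\right) = \frac{1}{-3} \cdot 13 \left(- \frac{3}{7}\right) = \left(- \frac{1}{3}\right) 13 \left(- \frac{3}{7}\right) = \left(- \frac{13}{3}\right) \left(- \frac{3}{7}\right) = \frac{13}{7}$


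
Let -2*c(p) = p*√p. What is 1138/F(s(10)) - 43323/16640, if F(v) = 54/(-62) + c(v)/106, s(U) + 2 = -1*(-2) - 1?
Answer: -713768393639211/545211879680 - 231847016*I/32765137 ≈ -1309.2 - 7.076*I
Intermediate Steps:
c(p) = -p^(3/2)/2 (c(p) = -p*√p/2 = -p^(3/2)/2)
s(U) = -1 (s(U) = -2 + (-1*(-2) - 1) = -2 + (2 - 1) = -2 + 1 = -1)
F(v) = -27/31 - v^(3/2)/212 (F(v) = 54/(-62) - v^(3/2)/2/106 = 54*(-1/62) - v^(3/2)/2*(1/106) = -27/31 - v^(3/2)/212)
1138/F(s(10)) - 43323/16640 = 1138/(-27/31 - (-1)*I/212) - 43323/16640 = 1138/(-27/31 - (-1)*I/212) - 43323*1/16640 = 1138/(-27/31 + I/212) - 43323/16640 = 1138*(43191184*(-27/31 - I/212)/32765137) - 43323/16640 = 49151567392*(-27/31 - I/212)/32765137 - 43323/16640 = -43323/16640 + 49151567392*(-27/31 - I/212)/32765137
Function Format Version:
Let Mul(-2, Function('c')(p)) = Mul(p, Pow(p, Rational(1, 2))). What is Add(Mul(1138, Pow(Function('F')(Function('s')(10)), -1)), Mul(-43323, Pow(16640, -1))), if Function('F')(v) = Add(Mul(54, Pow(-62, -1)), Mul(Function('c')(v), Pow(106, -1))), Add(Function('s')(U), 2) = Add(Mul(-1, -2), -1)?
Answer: Add(Rational(-713768393639211, 545211879680), Mul(Rational(-231847016, 32765137), I)) ≈ Add(-1309.2, Mul(-7.0760, I))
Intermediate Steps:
Function('c')(p) = Mul(Rational(-1, 2), Pow(p, Rational(3, 2))) (Function('c')(p) = Mul(Rational(-1, 2), Mul(p, Pow(p, Rational(1, 2)))) = Mul(Rational(-1, 2), Pow(p, Rational(3, 2))))
Function('s')(U) = -1 (Function('s')(U) = Add(-2, Add(Mul(-1, -2), -1)) = Add(-2, Add(2, -1)) = Add(-2, 1) = -1)
Function('F')(v) = Add(Rational(-27, 31), Mul(Rational(-1, 212), Pow(v, Rational(3, 2)))) (Function('F')(v) = Add(Mul(54, Pow(-62, -1)), Mul(Mul(Rational(-1, 2), Pow(v, Rational(3, 2))), Pow(106, -1))) = Add(Mul(54, Rational(-1, 62)), Mul(Mul(Rational(-1, 2), Pow(v, Rational(3, 2))), Rational(1, 106))) = Add(Rational(-27, 31), Mul(Rational(-1, 212), Pow(v, Rational(3, 2)))))
Add(Mul(1138, Pow(Function('F')(Function('s')(10)), -1)), Mul(-43323, Pow(16640, -1))) = Add(Mul(1138, Pow(Add(Rational(-27, 31), Mul(Rational(-1, 212), Pow(-1, Rational(3, 2)))), -1)), Mul(-43323, Pow(16640, -1))) = Add(Mul(1138, Pow(Add(Rational(-27, 31), Mul(Rational(-1, 212), Mul(-1, I))), -1)), Mul(-43323, Rational(1, 16640))) = Add(Mul(1138, Pow(Add(Rational(-27, 31), Mul(Rational(1, 212), I)), -1)), Rational(-43323, 16640)) = Add(Mul(1138, Mul(Rational(43191184, 32765137), Add(Rational(-27, 31), Mul(Rational(-1, 212), I)))), Rational(-43323, 16640)) = Add(Mul(Rational(49151567392, 32765137), Add(Rational(-27, 31), Mul(Rational(-1, 212), I))), Rational(-43323, 16640)) = Add(Rational(-43323, 16640), Mul(Rational(49151567392, 32765137), Add(Rational(-27, 31), Mul(Rational(-1, 212), I))))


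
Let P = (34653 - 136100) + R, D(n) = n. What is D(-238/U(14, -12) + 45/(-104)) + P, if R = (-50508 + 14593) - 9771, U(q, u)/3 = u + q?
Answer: -45918007/312 ≈ -1.4717e+5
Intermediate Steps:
U(q, u) = 3*q + 3*u (U(q, u) = 3*(u + q) = 3*(q + u) = 3*q + 3*u)
R = -45686 (R = -35915 - 9771 = -45686)
P = -147133 (P = (34653 - 136100) - 45686 = -101447 - 45686 = -147133)
D(-238/U(14, -12) + 45/(-104)) + P = (-238/(3*14 + 3*(-12)) + 45/(-104)) - 147133 = (-238/(42 - 36) + 45*(-1/104)) - 147133 = (-238/6 - 45/104) - 147133 = (-238*1/6 - 45/104) - 147133 = (-119/3 - 45/104) - 147133 = -12511/312 - 147133 = -45918007/312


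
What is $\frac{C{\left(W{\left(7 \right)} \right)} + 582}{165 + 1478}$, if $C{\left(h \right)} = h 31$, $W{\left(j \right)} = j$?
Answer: $\frac{799}{1643} \approx 0.48631$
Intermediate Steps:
$C{\left(h \right)} = 31 h$
$\frac{C{\left(W{\left(7 \right)} \right)} + 582}{165 + 1478} = \frac{31 \cdot 7 + 582}{165 + 1478} = \frac{217 + 582}{1643} = 799 \cdot \frac{1}{1643} = \frac{799}{1643}$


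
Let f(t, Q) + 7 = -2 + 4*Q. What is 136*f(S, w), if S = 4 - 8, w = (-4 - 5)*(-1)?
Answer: 3672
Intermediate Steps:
w = 9 (w = -9*(-1) = 9)
S = -4
f(t, Q) = -9 + 4*Q (f(t, Q) = -7 + (-2 + 4*Q) = -9 + 4*Q)
136*f(S, w) = 136*(-9 + 4*9) = 136*(-9 + 36) = 136*27 = 3672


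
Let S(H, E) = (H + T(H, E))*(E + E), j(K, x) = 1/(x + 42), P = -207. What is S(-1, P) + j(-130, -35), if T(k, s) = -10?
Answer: 31879/7 ≈ 4554.1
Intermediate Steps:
j(K, x) = 1/(42 + x)
S(H, E) = 2*E*(-10 + H) (S(H, E) = (H - 10)*(E + E) = (-10 + H)*(2*E) = 2*E*(-10 + H))
S(-1, P) + j(-130, -35) = 2*(-207)*(-10 - 1) + 1/(42 - 35) = 2*(-207)*(-11) + 1/7 = 4554 + 1/7 = 31879/7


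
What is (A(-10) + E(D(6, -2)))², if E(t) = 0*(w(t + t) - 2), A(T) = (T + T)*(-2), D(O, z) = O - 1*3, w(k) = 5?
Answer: 1600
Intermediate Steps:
D(O, z) = -3 + O (D(O, z) = O - 3 = -3 + O)
A(T) = -4*T (A(T) = (2*T)*(-2) = -4*T)
E(t) = 0 (E(t) = 0*(5 - 2) = 0*3 = 0)
(A(-10) + E(D(6, -2)))² = (-4*(-10) + 0)² = (40 + 0)² = 40² = 1600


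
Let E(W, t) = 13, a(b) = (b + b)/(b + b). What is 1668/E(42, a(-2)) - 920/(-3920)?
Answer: 163763/1274 ≈ 128.54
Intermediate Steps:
a(b) = 1 (a(b) = (2*b)/((2*b)) = (2*b)*(1/(2*b)) = 1)
1668/E(42, a(-2)) - 920/(-3920) = 1668/13 - 920/(-3920) = 1668*(1/13) - 920*(-1/3920) = 1668/13 + 23/98 = 163763/1274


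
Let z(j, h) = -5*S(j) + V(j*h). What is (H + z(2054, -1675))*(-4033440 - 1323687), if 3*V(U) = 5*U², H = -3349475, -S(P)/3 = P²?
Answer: -105684795770819619155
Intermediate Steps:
S(P) = -3*P²
V(U) = 5*U²/3 (V(U) = (5*U²)/3 = 5*U²/3)
z(j, h) = 15*j² + 5*h²*j²/3 (z(j, h) = -(-15)*j² + 5*(j*h)²/3 = 15*j² + 5*(h*j)²/3 = 15*j² + 5*(h²*j²)/3 = 15*j² + 5*h²*j²/3)
(H + z(2054, -1675))*(-4033440 - 1323687) = (-3349475 + (5/3)*2054²*(9 + (-1675)²))*(-4033440 - 1323687) = (-3349475 + (5/3)*4218916*(9 + 2805625))*(-5357127) = (-3349475 + (5/3)*4218916*2805634)*(-5357127) = (-3349475 + 59183670863720/3)*(-5357127) = (59183660815295/3)*(-5357127) = -105684795770819619155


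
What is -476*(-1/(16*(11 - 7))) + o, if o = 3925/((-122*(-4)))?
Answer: 15109/976 ≈ 15.481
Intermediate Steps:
o = 3925/488 ≈ 8.0430
-476*(-1/(16*(11 - 7))) + o = -476*(-1/(16*(11 - 7))) + 3925/488 = -476/((-16*4)) + 3925/488 = -476/(-64) + 3925/488 = -476*(-1/64) + 3925/488 = 119/16 + 3925/488 = 15109/976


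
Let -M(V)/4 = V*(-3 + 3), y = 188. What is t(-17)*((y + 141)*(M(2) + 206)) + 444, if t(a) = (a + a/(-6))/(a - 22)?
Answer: 2932343/117 ≈ 25063.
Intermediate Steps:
M(V) = 0 (M(V) = -4*V*(-3 + 3) = -4*V*0 = -4*0 = 0)
t(a) = 5*a/(6*(-22 + a)) (t(a) = (a + a*(-1/6))/(-22 + a) = (a - a/6)/(-22 + a) = (5*a/6)/(-22 + a) = 5*a/(6*(-22 + a)))
t(-17)*((y + 141)*(M(2) + 206)) + 444 = ((5/6)*(-17)/(-22 - 17))*((188 + 141)*(0 + 206)) + 444 = ((5/6)*(-17)/(-39))*(329*206) + 444 = ((5/6)*(-17)*(-1/39))*67774 + 444 = (85/234)*67774 + 444 = 2880395/117 + 444 = 2932343/117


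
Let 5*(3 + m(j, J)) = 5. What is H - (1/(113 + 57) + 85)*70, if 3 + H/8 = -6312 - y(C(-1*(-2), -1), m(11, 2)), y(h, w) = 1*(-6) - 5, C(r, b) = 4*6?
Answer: -958501/17 ≈ -56382.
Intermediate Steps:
m(j, J) = -2 (m(j, J) = -3 + (1/5)*5 = -3 + 1 = -2)
C(r, b) = 24
y(h, w) = -11 (y(h, w) = -6 - 5 = -11)
H = -50432 (H = -24 + 8*(-6312 - 1*(-11)) = -24 + 8*(-6312 + 11) = -24 + 8*(-6301) = -24 - 50408 = -50432)
H - (1/(113 + 57) + 85)*70 = -50432 - (1/(113 + 57) + 85)*70 = -50432 - (1/170 + 85)*70 = -50432 - 14451*70/170 = -50432 - 1*101157/17 = -50432 - 101157/17 = -958501/17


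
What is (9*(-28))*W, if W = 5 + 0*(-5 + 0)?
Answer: -1260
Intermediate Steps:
W = 5 (W = 5 + 0*(-5) = 5 + 0 = 5)
(9*(-28))*W = (9*(-28))*5 = -252*5 = -1260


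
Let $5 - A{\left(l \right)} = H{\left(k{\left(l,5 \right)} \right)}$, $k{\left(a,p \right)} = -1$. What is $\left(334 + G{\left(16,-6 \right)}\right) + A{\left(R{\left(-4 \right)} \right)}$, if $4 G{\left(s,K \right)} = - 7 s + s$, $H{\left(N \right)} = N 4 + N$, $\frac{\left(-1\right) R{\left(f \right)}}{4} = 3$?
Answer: $320$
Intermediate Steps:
$R{\left(f \right)} = -12$ ($R{\left(f \right)} = \left(-4\right) 3 = -12$)
$H{\left(N \right)} = 5 N$ ($H{\left(N \right)} = 4 N + N = 5 N$)
$A{\left(l \right)} = 10$ ($A{\left(l \right)} = 5 - 5 \left(-1\right) = 5 - -5 = 5 + 5 = 10$)
$G{\left(s,K \right)} = - \frac{3 s}{2}$ ($G{\left(s,K \right)} = \frac{- 7 s + s}{4} = \frac{\left(-6\right) s}{4} = - \frac{3 s}{2}$)
$\left(334 + G{\left(16,-6 \right)}\right) + A{\left(R{\left(-4 \right)} \right)} = \left(334 - 24\right) + 10 = 310 + 10 = 320$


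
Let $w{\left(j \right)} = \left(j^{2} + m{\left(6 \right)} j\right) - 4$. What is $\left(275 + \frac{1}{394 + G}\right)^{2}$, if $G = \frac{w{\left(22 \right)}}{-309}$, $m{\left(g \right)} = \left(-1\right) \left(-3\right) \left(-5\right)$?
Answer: $\frac{124242299838409}{1642843024} \approx 75626.0$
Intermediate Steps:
$m{\left(g \right)} = -15$ ($m{\left(g \right)} = 3 \left(-5\right) = -15$)
$w{\left(j \right)} = -4 + j^{2} - 15 j$ ($w{\left(j \right)} = \left(j^{2} - 15 j\right) - 4 = -4 + j^{2} - 15 j$)
$G = - \frac{50}{103}$ ($G = \frac{-4 + 22^{2} - 330}{-309} = \left(-4 + 484 - 330\right) \left(- \frac{1}{309}\right) = 150 \left(- \frac{1}{309}\right) = - \frac{50}{103} \approx -0.48544$)
$\left(275 + \frac{1}{394 + G}\right)^{2} = \left(275 + \frac{1}{394 - \frac{50}{103}}\right)^{2} = \left(275 + \frac{1}{\frac{40532}{103}}\right)^{2} = \left(275 + \frac{103}{40532}\right)^{2} = \left(\frac{11146403}{40532}\right)^{2} = \frac{124242299838409}{1642843024}$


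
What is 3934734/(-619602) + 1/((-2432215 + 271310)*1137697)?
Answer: -1612227835041412632/253877286507109595 ≈ -6.3504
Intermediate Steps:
3934734/(-619602) + 1/((-2432215 + 271310)*1137697) = 3934734*(-1/619602) + (1/1137697)/(-2160905) = -655789/103267 - 1/2160905*1/1137697 = -655789/103267 - 1/2458455135785 = -1612227835041412632/253877286507109595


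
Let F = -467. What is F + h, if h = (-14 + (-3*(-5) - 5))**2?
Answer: -451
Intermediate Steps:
h = 16 (h = (-14 + (15 - 5))**2 = (-14 + 10)**2 = (-4)**2 = 16)
F + h = -467 + 16 = -451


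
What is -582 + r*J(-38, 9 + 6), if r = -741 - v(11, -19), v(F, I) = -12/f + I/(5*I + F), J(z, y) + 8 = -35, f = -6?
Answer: 2635645/84 ≈ 31377.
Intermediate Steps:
J(z, y) = -43 (J(z, y) = -8 - 35 = -43)
v(F, I) = 2 + I/(F + 5*I) (v(F, I) = -12/(-6) + I/(5*I + F) = -12*(-⅙) + I/(F + 5*I) = 2 + I/(F + 5*I))
r = -62431/84 (r = -741 - (2*11 + 11*(-19))/(11 + 5*(-19)) = -741 - (22 - 209)/(11 - 95) = -741 - (-187)/(-84) = -741 - (-1)*(-187)/84 = -741 - 1*187/84 = -741 - 187/84 = -62431/84 ≈ -743.23)
-582 + r*J(-38, 9 + 6) = -582 - 62431/84*(-43) = -582 + 2684533/84 = 2635645/84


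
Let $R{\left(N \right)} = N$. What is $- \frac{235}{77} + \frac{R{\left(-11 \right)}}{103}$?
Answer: $- \frac{25052}{7931} \approx -3.1587$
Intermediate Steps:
$- \frac{235}{77} + \frac{R{\left(-11 \right)}}{103} = - \frac{235}{77} - \frac{11}{103} = - \frac{25052}{7931}$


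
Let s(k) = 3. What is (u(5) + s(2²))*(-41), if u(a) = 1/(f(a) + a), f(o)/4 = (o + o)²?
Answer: -49856/405 ≈ -123.10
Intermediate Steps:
f(o) = 16*o² (f(o) = 4*(o + o)² = 4*(2*o)² = 4*(4*o²) = 16*o²)
u(a) = 1/(a + 16*a²) (u(a) = 1/(16*a² + a) = 1/(a + 16*a²))
(u(5) + s(2²))*(-41) = (1/(5*(1 + 16*5)) + 3)*(-41) = (1/(5*(1 + 80)) + 3)*(-41) = ((⅕)/81 + 3)*(-41) = ((⅕)*(1/81) + 3)*(-41) = (1/405 + 3)*(-41) = (1216/405)*(-41) = -49856/405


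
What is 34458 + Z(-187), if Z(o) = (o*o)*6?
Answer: 244272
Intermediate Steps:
Z(o) = 6*o**2 (Z(o) = o**2*6 = 6*o**2)
34458 + Z(-187) = 34458 + 6*(-187)**2 = 34458 + 6*34969 = 34458 + 209814 = 244272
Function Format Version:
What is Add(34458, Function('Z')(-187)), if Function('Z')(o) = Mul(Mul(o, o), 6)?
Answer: 244272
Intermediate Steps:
Function('Z')(o) = Mul(6, Pow(o, 2)) (Function('Z')(o) = Mul(Pow(o, 2), 6) = Mul(6, Pow(o, 2)))
Add(34458, Function('Z')(-187)) = Add(34458, Mul(6, Pow(-187, 2))) = Add(34458, Mul(6, 34969)) = Add(34458, 209814) = 244272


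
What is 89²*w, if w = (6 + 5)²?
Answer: 958441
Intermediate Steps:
w = 121 (w = 11² = 121)
89²*w = 89²*121 = 7921*121 = 958441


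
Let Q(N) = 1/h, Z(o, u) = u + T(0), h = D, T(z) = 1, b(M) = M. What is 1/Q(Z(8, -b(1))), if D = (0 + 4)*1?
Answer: 4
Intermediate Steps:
D = 4 (D = 4*1 = 4)
h = 4
Z(o, u) = 1 + u (Z(o, u) = u + 1 = 1 + u)
Q(N) = ¼ (Q(N) = 1/4 = ¼)
1/Q(Z(8, -b(1))) = 1/(¼) = 4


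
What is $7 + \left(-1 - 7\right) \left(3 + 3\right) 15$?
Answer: $-713$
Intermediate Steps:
$7 + \left(-1 - 7\right) \left(3 + 3\right) 15 = 7 + \left(-8\right) 6 \cdot 15 = 7 - 720 = -713$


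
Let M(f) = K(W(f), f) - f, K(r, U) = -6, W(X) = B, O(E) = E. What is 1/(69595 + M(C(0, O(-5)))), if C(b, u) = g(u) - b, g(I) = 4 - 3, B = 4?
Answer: 1/69588 ≈ 1.4370e-5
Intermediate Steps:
W(X) = 4
g(I) = 1
C(b, u) = 1 - b
M(f) = -6 - f
1/(69595 + M(C(0, O(-5)))) = 1/(69595 + (-6 - (1 - 1*0))) = 1/(69595 + (-6 - (1 + 0))) = 1/(69595 + (-6 - 1*1)) = 1/(69595 + (-6 - 1)) = 1/(69595 - 7) = 1/69588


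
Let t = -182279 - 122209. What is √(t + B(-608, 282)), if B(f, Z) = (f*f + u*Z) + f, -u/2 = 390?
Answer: 16*I*√607 ≈ 394.2*I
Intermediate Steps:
u = -780 (u = -2*390 = -780)
B(f, Z) = f + f² - 780*Z (B(f, Z) = (f*f - 780*Z) + f = (f² - 780*Z) + f = f + f² - 780*Z)
t = -304488
√(t + B(-608, 282)) = √(-304488 + (-608 + (-608)² - 780*282)) = √(-304488 + (-608 + 369664 - 219960)) = √(-304488 + 149096) = √(-155392) = 16*I*√607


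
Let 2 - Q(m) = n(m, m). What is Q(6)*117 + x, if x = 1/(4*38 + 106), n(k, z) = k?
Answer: -120743/258 ≈ -468.00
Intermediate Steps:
Q(m) = 2 - m
x = 1/258 (x = 1/(152 + 106) = 1/258 ≈ 0.0038760)
Q(6)*117 + x = (2 - 1*6)*117 + 1/258 = (2 - 6)*117 + 1/258 = -4*117 + 1/258 = -468 + 1/258 = -120743/258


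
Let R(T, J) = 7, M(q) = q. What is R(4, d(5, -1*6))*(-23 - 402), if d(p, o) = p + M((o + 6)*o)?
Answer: -2975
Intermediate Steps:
d(p, o) = p + o*(6 + o) (d(p, o) = p + (o + 6)*o = p + (6 + o)*o = p + o*(6 + o))
R(4, d(5, -1*6))*(-23 - 402) = 7*(-23 - 402) = 7*(-425) = -2975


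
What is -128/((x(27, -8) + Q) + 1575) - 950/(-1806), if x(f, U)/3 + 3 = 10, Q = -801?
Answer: 87347/239295 ≈ 0.36502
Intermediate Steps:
x(f, U) = 21 (x(f, U) = -9 + 3*10 = -9 + 30 = 21)
-128/((x(27, -8) + Q) + 1575) - 950/(-1806) = -128/((21 - 801) + 1575) - 950/(-1806) = -128/(-780 + 1575) - 950*(-1/1806) = -128/795 + 475/903 = 87347/239295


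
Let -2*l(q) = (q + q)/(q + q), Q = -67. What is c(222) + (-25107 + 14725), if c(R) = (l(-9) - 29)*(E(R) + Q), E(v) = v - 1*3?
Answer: -14866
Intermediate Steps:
l(q) = -½ (l(q) = -(q + q)/(2*(q + q)) = -2*q/(2*(2*q)) = -2*q*1/(2*q)/2 = -½*1 = -½)
E(v) = -3 + v (E(v) = v - 3 = -3 + v)
c(R) = 2065 - 59*R/2 (c(R) = (-½ - 29)*((-3 + R) - 67) = -59*(-70 + R)/2 = 2065 - 59*R/2)
c(222) + (-25107 + 14725) = (2065 - 59/2*222) + (-25107 + 14725) = (2065 - 6549) - 10382 = -4484 - 10382 = -14866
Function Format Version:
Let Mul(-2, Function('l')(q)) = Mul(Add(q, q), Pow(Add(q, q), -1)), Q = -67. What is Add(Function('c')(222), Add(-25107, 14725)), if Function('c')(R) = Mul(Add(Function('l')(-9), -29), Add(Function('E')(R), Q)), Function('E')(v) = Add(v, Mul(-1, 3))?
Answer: -14866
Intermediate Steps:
Function('l')(q) = Rational(-1, 2) (Function('l')(q) = Mul(Rational(-1, 2), Mul(Add(q, q), Pow(Add(q, q), -1))) = Mul(Rational(-1, 2), Mul(Mul(2, q), Pow(Mul(2, q), -1))) = Mul(Rational(-1, 2), Mul(Mul(2, q), Mul(Rational(1, 2), Pow(q, -1)))) = Mul(Rational(-1, 2), 1) = Rational(-1, 2))
Function('E')(v) = Add(-3, v) (Function('E')(v) = Add(v, -3) = Add(-3, v))
Function('c')(R) = Add(2065, Mul(Rational(-59, 2), R)) (Function('c')(R) = Mul(Add(Rational(-1, 2), -29), Add(Add(-3, R), -67)) = Mul(Rational(-59, 2), Add(-70, R)) = Add(2065, Mul(Rational(-59, 2), R)))
Add(Function('c')(222), Add(-25107, 14725)) = Add(Add(2065, Mul(Rational(-59, 2), 222)), Add(-25107, 14725)) = Add(Add(2065, -6549), -10382) = Add(-4484, -10382) = -14866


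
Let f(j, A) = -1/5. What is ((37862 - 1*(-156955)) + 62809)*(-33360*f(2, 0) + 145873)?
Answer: 39299558170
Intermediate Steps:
f(j, A) = -⅕ (f(j, A) = -1*⅕ = -⅕)
((37862 - 1*(-156955)) + 62809)*(-33360*f(2, 0) + 145873) = ((37862 - 1*(-156955)) + 62809)*(-33360*(-⅕) + 145873) = ((37862 + 156955) + 62809)*(6672 + 145873) = (194817 + 62809)*152545 = 257626*152545 = 39299558170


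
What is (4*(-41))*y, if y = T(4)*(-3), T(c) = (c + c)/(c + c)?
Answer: 492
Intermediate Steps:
T(c) = 1 (T(c) = (2*c)/((2*c)) = (2*c)*(1/(2*c)) = 1)
y = -3 (y = 1*(-3) = -3)
(4*(-41))*y = (4*(-41))*(-3) = -164*(-3) = 492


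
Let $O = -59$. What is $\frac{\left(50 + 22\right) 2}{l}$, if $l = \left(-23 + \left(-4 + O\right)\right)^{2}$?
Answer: $\frac{36}{1849} \approx 0.01947$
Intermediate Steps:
$l = 7396$ ($l = \left(-23 - 63\right)^{2} = \left(-86\right)^{2} = 7396$)
$\frac{\left(50 + 22\right) 2}{l} = \frac{\left(50 + 22\right) 2}{7396} = 72 \cdot 2 \cdot \frac{1}{7396} = 144 \cdot \frac{1}{7396} = \frac{36}{1849}$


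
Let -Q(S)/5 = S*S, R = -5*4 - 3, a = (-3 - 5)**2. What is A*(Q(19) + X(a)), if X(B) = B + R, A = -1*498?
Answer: 878472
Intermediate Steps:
A = -498
a = 64 (a = (-8)**2 = 64)
R = -23 (R = -20 - 3 = -23)
Q(S) = -5*S**2 (Q(S) = -5*S*S = -5*S**2)
X(B) = -23 + B (X(B) = B - 23 = -23 + B)
A*(Q(19) + X(a)) = -498*(-5*19**2 + (-23 + 64)) = -498*(-5*361 + 41) = -498*(-1805 + 41) = -498*(-1764) = 878472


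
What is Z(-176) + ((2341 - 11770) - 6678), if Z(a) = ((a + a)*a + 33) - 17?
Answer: 45861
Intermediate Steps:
Z(a) = 16 + 2*a² (Z(a) = ((2*a)*a + 33) - 17 = (2*a² + 33) - 17 = (33 + 2*a²) - 17 = 16 + 2*a²)
Z(-176) + ((2341 - 11770) - 6678) = (16 + 2*(-176)²) + ((2341 - 11770) - 6678) = (16 + 2*30976) + (-9429 - 6678) = (16 + 61952) - 16107 = 61968 - 16107 = 45861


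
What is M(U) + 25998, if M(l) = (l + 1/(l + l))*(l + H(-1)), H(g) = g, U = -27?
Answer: 722372/27 ≈ 26755.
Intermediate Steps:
M(l) = (-1 + l)*(l + 1/(2*l)) (M(l) = (l + 1/(l + l))*(l - 1) = (l + 1/(2*l))*(-1 + l) = (-1 + l)*(l + 1/(2*l)))
M(U) + 25998 = (1/2 + (-27)**2 - 1*(-27) - 1/2/(-27)) + 25998 = (1/2 + 729 + 27 - 1/2*(-1/27)) + 25998 = (1/2 + 729 + 27 + 1/54) + 25998 = 20426/27 + 25998 = 722372/27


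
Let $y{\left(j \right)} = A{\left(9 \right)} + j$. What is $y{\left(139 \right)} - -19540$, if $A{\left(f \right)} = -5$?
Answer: $19674$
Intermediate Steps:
$y{\left(j \right)} = -5 + j$
$y{\left(139 \right)} - -19540 = \left(-5 + 139\right) - -19540 = 134 + 19540 = 19674$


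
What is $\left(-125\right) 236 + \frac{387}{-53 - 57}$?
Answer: $- \frac{3245387}{110} \approx -29504.0$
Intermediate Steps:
$\left(-125\right) 236 + \frac{387}{-53 - 57} = -29500 + \frac{387}{-53 - 57} = -29500 + \frac{387}{-110} = -29500 + 387 \left(- \frac{1}{110}\right) = -29500 - \frac{387}{110} = - \frac{3245387}{110}$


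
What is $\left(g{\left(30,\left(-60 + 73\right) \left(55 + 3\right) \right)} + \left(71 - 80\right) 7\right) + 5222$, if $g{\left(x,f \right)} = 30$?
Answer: $5189$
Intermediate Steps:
$\left(g{\left(30,\left(-60 + 73\right) \left(55 + 3\right) \right)} + \left(71 - 80\right) 7\right) + 5222 = \left(30 + \left(71 - 80\right) 7\right) + 5222 = \left(30 - 63\right) + 5222 = -33 + 5222 = 5189$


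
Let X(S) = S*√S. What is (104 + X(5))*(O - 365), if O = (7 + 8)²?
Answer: -14560 - 700*√5 ≈ -16125.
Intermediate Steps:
X(S) = S^(3/2)
O = 225 (O = 15² = 225)
(104 + X(5))*(O - 365) = (104 + 5^(3/2))*(225 - 365) = (104 + 5*√5)*(-140) = -14560 - 700*√5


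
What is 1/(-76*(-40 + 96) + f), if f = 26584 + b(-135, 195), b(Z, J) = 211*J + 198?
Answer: 1/63671 ≈ 1.5706e-5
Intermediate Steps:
b(Z, J) = 198 + 211*J
f = 67927 (f = 26584 + (198 + 211*195) = 26584 + (198 + 41145) = 26584 + 41343 = 67927)
1/(-76*(-40 + 96) + f) = 1/(-76*(-40 + 96) + 67927) = 1/(-76*56 + 67927) = 1/(-4256 + 67927) = 1/63671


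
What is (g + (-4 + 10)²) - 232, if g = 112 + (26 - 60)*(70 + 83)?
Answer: -5286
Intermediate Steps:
g = -5090 (g = 112 - 34*153 = 112 - 5202 = -5090)
(g + (-4 + 10)²) - 232 = (-5090 + (-4 + 10)²) - 232 = (-5090 + 6²) - 232 = (-5090 + 36) - 232 = -5054 - 232 = -5286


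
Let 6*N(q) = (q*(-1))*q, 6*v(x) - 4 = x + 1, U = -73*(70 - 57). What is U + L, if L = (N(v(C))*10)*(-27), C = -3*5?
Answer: -824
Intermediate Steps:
U = -949 (U = -73*13 = -949)
C = -15
v(x) = 5/6 + x/6 (v(x) = 2/3 + (x + 1)/6 = 2/3 + (1 + x)/6 = 2/3 + (1/6 + x/6) = 5/6 + x/6)
N(q) = -q**2/6 (N(q) = ((q*(-1))*q)/6 = ((-q)*q)/6 = (-q**2)/6 = -q**2/6)
L = 125 (L = (-(5/6 + (1/6)*(-15))**2/6*10)*(-27) = (-(5/6 - 5/2)**2/6*10)*(-27) = (-(-5/3)**2/6*10)*(-27) = (-1/6*25/9*10)*(-27) = -25/54*10*(-27) = -125/27*(-27) = 125)
U + L = -949 + 125 = -824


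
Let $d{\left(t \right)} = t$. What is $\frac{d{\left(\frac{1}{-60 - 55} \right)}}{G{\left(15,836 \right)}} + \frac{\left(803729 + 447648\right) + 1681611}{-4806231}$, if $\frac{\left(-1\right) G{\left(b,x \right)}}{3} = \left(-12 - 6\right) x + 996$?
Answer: $- \frac{4739651550317}{7766773171380} \approx -0.61025$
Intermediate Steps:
$G{\left(b,x \right)} = -2988 + 54 x$ ($G{\left(b,x \right)} = - 3 \left(\left(-12 - 6\right) x + 996\right) = - 3 \left(- 18 x + 996\right) = - 3 \left(996 - 18 x\right) = -2988 + 54 x$)
$\frac{d{\left(\frac{1}{-60 - 55} \right)}}{G{\left(15,836 \right)}} + \frac{\left(803729 + 447648\right) + 1681611}{-4806231} = \frac{1}{\left(-60 - 55\right) \left(-2988 + 54 \cdot 836\right)} + \frac{\left(803729 + 447648\right) + 1681611}{-4806231} = \frac{1}{\left(-115\right) \left(-2988 + 45144\right)} + \left(1251377 + 1681611\right) \left(- \frac{1}{4806231}\right) = - \frac{1}{115 \cdot 42156} + 2932988 \left(- \frac{1}{4806231}\right) = \left(- \frac{1}{115}\right) \frac{1}{42156} - \frac{2932988}{4806231} = - \frac{1}{4847940} - \frac{2932988}{4806231} = - \frac{4739651550317}{7766773171380}$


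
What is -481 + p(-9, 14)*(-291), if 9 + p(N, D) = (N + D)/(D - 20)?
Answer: 4761/2 ≈ 2380.5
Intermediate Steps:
p(N, D) = -9 + (D + N)/(-20 + D) (p(N, D) = -9 + (N + D)/(D - 20) = -9 + (D + N)/(-20 + D))
-481 + p(-9, 14)*(-291) = -481 + ((180 - 9 - 8*14)/(-20 + 14))*(-291) = -481 + ((180 - 9 - 112)/(-6))*(-291) = -481 - ⅙*59*(-291) = -481 - 59/6*(-291) = -481 + 5723/2 = 4761/2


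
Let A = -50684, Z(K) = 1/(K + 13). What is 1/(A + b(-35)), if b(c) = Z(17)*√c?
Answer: -9123120/462396214087 - 6*I*√35/462396214087 ≈ -1.973e-5 - 7.6766e-11*I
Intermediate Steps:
Z(K) = 1/(13 + K)
b(c) = √c/30 (b(c) = √c/(13 + 17) = √c/30)
1/(A + b(-35)) = 1/(-50684 + √(-35)/30) = 1/(-50684 + (I*√35)/30) = 1/(-50684 + I*√35/30)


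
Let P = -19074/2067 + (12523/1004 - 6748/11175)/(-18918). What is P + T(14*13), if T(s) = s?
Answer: 25266658284975763/146243202089400 ≈ 172.77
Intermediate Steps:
P = -1349604495295037/146243202089400 (P = -19074*1/2067 + (12523*(1/1004) - 6748*1/11175)*(-1/18918) = -6358/689 + (12523/1004 - 6748/11175)*(-1/18918) = -6358/689 + (133169533/11219700)*(-1/18918) = -6358/689 - 133169533/212254284600 = -1349604495295037/146243202089400 ≈ -9.2285)
P + T(14*13) = -1349604495295037/146243202089400 + 14*13 = -1349604495295037/146243202089400 + 182 = 25266658284975763/146243202089400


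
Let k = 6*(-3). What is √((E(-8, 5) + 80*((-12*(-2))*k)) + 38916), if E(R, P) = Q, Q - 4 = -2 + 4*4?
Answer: 27*√6 ≈ 66.136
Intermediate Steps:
Q = 18 (Q = 4 + (-2 + 4*4) = 4 + (-2 + 16) = 4 + 14 = 18)
E(R, P) = 18
k = -18
√((E(-8, 5) + 80*((-12*(-2))*k)) + 38916) = √((18 + 80*(-12*(-2)*(-18))) + 38916) = √((18 + 80*(-3*(-8)*(-18))) + 38916) = √((18 + 80*(24*(-18))) + 38916) = √((18 + 80*(-432)) + 38916) = √((18 - 34560) + 38916) = √(-34542 + 38916) = √4374 = 27*√6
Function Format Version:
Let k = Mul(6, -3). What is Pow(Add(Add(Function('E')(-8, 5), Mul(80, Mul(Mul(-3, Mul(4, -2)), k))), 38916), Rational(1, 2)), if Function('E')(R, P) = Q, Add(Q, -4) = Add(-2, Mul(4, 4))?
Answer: Mul(27, Pow(6, Rational(1, 2))) ≈ 66.136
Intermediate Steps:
Q = 18 (Q = Add(4, Add(-2, Mul(4, 4))) = Add(4, Add(-2, 16)) = Add(4, 14) = 18)
Function('E')(R, P) = 18
k = -18
Pow(Add(Add(Function('E')(-8, 5), Mul(80, Mul(Mul(-3, Mul(4, -2)), k))), 38916), Rational(1, 2)) = Pow(Add(Add(18, Mul(80, Mul(Mul(-3, Mul(4, -2)), -18))), 38916), Rational(1, 2)) = Pow(Add(Add(18, Mul(80, Mul(Mul(-3, -8), -18))), 38916), Rational(1, 2)) = Pow(Add(Add(18, Mul(80, Mul(24, -18))), 38916), Rational(1, 2)) = Pow(Add(Add(18, Mul(80, -432)), 38916), Rational(1, 2)) = Pow(Add(Add(18, -34560), 38916), Rational(1, 2)) = Pow(Add(-34542, 38916), Rational(1, 2)) = Pow(4374, Rational(1, 2)) = Mul(27, Pow(6, Rational(1, 2)))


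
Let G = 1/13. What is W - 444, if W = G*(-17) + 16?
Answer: -5581/13 ≈ -429.31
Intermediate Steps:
G = 1/13 ≈ 0.076923
W = 191/13 (W = (1/13)*(-17) + 16 = -17/13 + 16 = 191/13 ≈ 14.692)
W - 444 = 191/13 - 444 = -5581/13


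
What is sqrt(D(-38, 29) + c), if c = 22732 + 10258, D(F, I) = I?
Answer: sqrt(33019) ≈ 181.71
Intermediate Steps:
c = 32990
sqrt(D(-38, 29) + c) = sqrt(29 + 32990) = sqrt(33019)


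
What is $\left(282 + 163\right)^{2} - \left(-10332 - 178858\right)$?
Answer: $387215$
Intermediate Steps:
$\left(282 + 163\right)^{2} - \left(-10332 - 178858\right) = 445^{2} - \left(-10332 - 178858\right) = 198025 - -189190 = 198025 + 189190 = 387215$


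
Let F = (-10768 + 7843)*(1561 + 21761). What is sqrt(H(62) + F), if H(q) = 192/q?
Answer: I*sqrt(65556389874)/31 ≈ 8259.3*I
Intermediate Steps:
F = -68216850 (F = -2925*23322 = -68216850)
sqrt(H(62) + F) = sqrt(192/62 - 68216850) = sqrt(192*(1/62) - 68216850) = sqrt(96/31 - 68216850) = sqrt(-2114722254/31) = I*sqrt(65556389874)/31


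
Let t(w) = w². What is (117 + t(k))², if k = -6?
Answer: 23409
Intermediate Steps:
(117 + t(k))² = (117 + (-6)²)² = (117 + 36)² = 153² = 23409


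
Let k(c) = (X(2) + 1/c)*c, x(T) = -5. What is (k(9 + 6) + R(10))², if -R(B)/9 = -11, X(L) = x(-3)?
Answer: 625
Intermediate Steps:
X(L) = -5
R(B) = 99 (R(B) = -9*(-11) = 99)
k(c) = c*(-5 + 1/c) (k(c) = (-5 + 1/c)*c = c*(-5 + 1/c))
(k(9 + 6) + R(10))² = ((1 - 5*(9 + 6)) + 99)² = ((1 - 5*15) + 99)² = ((1 - 75) + 99)² = (-74 + 99)² = 25² = 625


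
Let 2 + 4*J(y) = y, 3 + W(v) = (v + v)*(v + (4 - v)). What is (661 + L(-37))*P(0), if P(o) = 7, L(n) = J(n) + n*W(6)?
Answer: -28385/4 ≈ -7096.3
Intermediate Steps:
W(v) = -3 + 8*v (W(v) = -3 + (v + v)*(v + (4 - v)) = -3 + (2*v)*4 = -3 + 8*v)
J(y) = -1/2 + y/4
L(n) = -1/2 + 181*n/4 (L(n) = (-1/2 + n/4) + n*(-3 + 8*6) = (-1/2 + n/4) + n*(-3 + 48) = (-1/2 + n/4) + n*45 = (-1/2 + n/4) + 45*n = -1/2 + 181*n/4)
(661 + L(-37))*P(0) = (661 + (-1/2 + (181/4)*(-37)))*7 = (661 + (-1/2 - 6697/4))*7 = (661 - 6699/4)*7 = -4055/4*7 = -28385/4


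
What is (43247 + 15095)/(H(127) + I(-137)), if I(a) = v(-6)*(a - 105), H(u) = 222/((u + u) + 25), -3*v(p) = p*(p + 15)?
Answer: -2712903/202517 ≈ -13.396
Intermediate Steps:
v(p) = -p*(15 + p)/3 (v(p) = -p*(p + 15)/3 = -p*(15 + p)/3)
H(u) = 222/(25 + 2*u) (H(u) = 222/(2*u + 25) = 222/(25 + 2*u))
I(a) = -1890 + 18*a (I(a) = (-⅓*(-6)*(15 - 6))*(a - 105) = (-⅓*(-6)*9)*(-105 + a) = 18*(-105 + a) = -1890 + 18*a)
(43247 + 15095)/(H(127) + I(-137)) = (43247 + 15095)/(222/(25 + 2*127) + (-1890 + 18*(-137))) = 58342/(222/(25 + 254) + (-1890 - 2466)) = 58342/(222/279 - 4356) = 58342/(222*(1/279) - 4356) = 58342/(74/93 - 4356) = 58342/(-405034/93) = 58342*(-93/405034) = -2712903/202517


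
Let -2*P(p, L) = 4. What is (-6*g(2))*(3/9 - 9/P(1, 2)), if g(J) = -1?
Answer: 29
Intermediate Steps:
P(p, L) = -2 (P(p, L) = -1/2*4 = -2)
(-6*g(2))*(3/9 - 9/P(1, 2)) = (-6*(-1))*(3/9 - 9/(-2)) = 6*(3*(1/9) - 9*(-1/2)) = 6*(1/3 + 9/2) = 6*(29/6) = 29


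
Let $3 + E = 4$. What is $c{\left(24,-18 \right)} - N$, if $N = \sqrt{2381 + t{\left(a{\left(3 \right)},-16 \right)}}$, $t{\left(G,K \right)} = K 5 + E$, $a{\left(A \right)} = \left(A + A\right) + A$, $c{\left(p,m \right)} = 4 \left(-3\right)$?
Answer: $-12 - \sqrt{2302} \approx -59.979$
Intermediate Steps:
$c{\left(p,m \right)} = -12$
$E = 1$ ($E = -3 + 4 = 1$)
$a{\left(A \right)} = 3 A$ ($a{\left(A \right)} = 2 A + A = 3 A$)
$t{\left(G,K \right)} = 1 + 5 K$ ($t{\left(G,K \right)} = K 5 + 1 = 5 K + 1 = 1 + 5 K$)
$N = \sqrt{2302}$ ($N = \sqrt{2381 + \left(1 + 5 \left(-16\right)\right)} = \sqrt{2381 + \left(1 - 80\right)} = \sqrt{2381 - 79} = \sqrt{2302} \approx 47.979$)
$c{\left(24,-18 \right)} - N = -12 - \sqrt{2302}$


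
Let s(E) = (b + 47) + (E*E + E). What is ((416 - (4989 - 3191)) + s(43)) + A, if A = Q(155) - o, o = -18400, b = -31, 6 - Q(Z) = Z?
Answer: 18777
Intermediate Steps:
Q(Z) = 6 - Z
s(E) = 16 + E + E**2 (s(E) = (-31 + 47) + (E*E + E) = 16 + (E**2 + E) = 16 + (E + E**2) = 16 + E + E**2)
A = 18251 (A = (6 - 1*155) - 1*(-18400) = (6 - 155) + 18400 = -149 + 18400 = 18251)
((416 - (4989 - 3191)) + s(43)) + A = ((416 - (4989 - 3191)) + (16 + 43 + 43**2)) + 18251 = ((416 - 1*1798) + (16 + 43 + 1849)) + 18251 = ((416 - 1798) + 1908) + 18251 = (-1382 + 1908) + 18251 = 526 + 18251 = 18777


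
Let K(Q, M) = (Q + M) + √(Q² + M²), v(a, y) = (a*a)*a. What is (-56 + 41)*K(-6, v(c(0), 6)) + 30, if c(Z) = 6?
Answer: -3120 - 90*√1297 ≈ -6361.3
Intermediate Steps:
v(a, y) = a³ (v(a, y) = a²*a = a³)
K(Q, M) = M + Q + √(M² + Q²) (K(Q, M) = (M + Q) + √(M² + Q²) = M + Q + √(M² + Q²))
(-56 + 41)*K(-6, v(c(0), 6)) + 30 = (-56 + 41)*(6³ - 6 + √((6³)² + (-6)²)) + 30 = -15*(216 - 6 + √(216² + 36)) + 30 = -15*(216 - 6 + √(46656 + 36)) + 30 = -15*(216 - 6 + √46692) + 30 = -15*(216 - 6 + 6*√1297) + 30 = -15*(210 + 6*√1297) + 30 = (-3150 - 90*√1297) + 30 = -3120 - 90*√1297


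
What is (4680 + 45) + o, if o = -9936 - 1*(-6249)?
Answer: 1038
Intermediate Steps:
o = -3687 (o = -9936 + 6249 = -3687)
(4680 + 45) + o = (4680 + 45) - 3687 = 4725 - 3687 = 1038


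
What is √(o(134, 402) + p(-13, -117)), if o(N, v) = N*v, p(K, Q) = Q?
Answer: √53751 ≈ 231.84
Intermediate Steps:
√(o(134, 402) + p(-13, -117)) = √(134*402 - 117) = √(53868 - 117) = √53751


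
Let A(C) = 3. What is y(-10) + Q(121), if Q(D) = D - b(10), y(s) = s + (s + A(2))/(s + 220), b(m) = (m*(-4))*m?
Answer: 15329/30 ≈ 510.97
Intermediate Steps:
b(m) = -4*m² (b(m) = (-4*m)*m = -4*m²)
y(s) = s + (3 + s)/(220 + s) (y(s) = s + (s + 3)/(s + 220) = s + (3 + s)/(220 + s))
Q(D) = 400 + D (Q(D) = D - (-4)*10² = D - (-4)*100 = D - 1*(-400) = D + 400 = 400 + D)
y(-10) + Q(121) = (3 + (-10)² + 221*(-10))/(220 - 10) + (400 + 121) = (3 + 100 - 2210)/210 + 521 = (1/210)*(-2107) + 521 = -301/30 + 521 = 15329/30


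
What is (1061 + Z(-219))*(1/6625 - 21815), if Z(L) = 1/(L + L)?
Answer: -33581466756079/1450875 ≈ -2.3146e+7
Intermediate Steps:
Z(L) = 1/(2*L)
(1061 + Z(-219))*(1/6625 - 21815) = (1061 + (1/2)/(-219))*(1/6625 - 21815) = (1061 + (1/2)*(-1/219))*(1/6625 - 21815) = (1061 - 1/438)*(-144524374/6625) = (464717/438)*(-144524374/6625) = -33581466756079/1450875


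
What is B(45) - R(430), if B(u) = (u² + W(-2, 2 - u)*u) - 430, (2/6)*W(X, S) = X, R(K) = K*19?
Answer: -6845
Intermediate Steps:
R(K) = 19*K
W(X, S) = 3*X
B(u) = -430 + u² - 6*u (B(u) = (u² + (3*(-2))*u) - 430 = (u² - 6*u) - 430 = -430 + u² - 6*u)
B(45) - R(430) = (-430 + 45² - 6*45) - 19*430 = (-430 + 2025 - 270) - 1*8170 = 1325 - 8170 = -6845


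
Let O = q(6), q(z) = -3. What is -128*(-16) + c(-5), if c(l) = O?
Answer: 2045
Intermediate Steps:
O = -3
c(l) = -3
-128*(-16) + c(-5) = -128*(-16) - 3 = 2048 - 3 = 2045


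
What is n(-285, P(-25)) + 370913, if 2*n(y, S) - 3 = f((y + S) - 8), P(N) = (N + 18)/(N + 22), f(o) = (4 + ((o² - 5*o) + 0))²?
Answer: 598362338149/162 ≈ 3.6936e+9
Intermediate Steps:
f(o) = (4 + o² - 5*o)² (f(o) = (4 + (o² - 5*o))² = (4 + o² - 5*o)²)
P(N) = (18 + N)/(22 + N)
n(y, S) = 3/2 + (44 + (-8 + S + y)² - 5*S - 5*y)²/2 (n(y, S) = 3/2 + (4 + ((y + S) - 8)² - 5*((y + S) - 8))²/2 = 3/2 + (4 + ((S + y) - 8)² - 5*((S + y) - 8))²/2 = 3/2 + (4 + (-8 + S + y)² - 5*(-8 + S + y))²/2 = 3/2 + (4 + (-8 + S + y)² + (40 - 5*S - 5*y))²/2 = 3/2 + (44 + (-8 + S + y)² - 5*S - 5*y)²/2)
n(-285, P(-25)) + 370913 = (3/2 + (44 + (-8 + (18 - 25)/(22 - 25) - 285)² - 5*(18 - 25)/(22 - 25) - 5*(-285))²/2) + 370913 = (3/2 + (44 + (-8 - 7/(-3) - 285)² - 5*(-7)/(-3) + 1425)²/2) + 370913 = (3/2 + (44 + (-8 - ⅓*(-7) - 285)² - (-5)*(-7)/3 + 1425)²/2) + 370913 = (3/2 + (44 + (-8 + 7/3 - 285)² - 5*7/3 + 1425)²/2) + 370913 = (3/2 + (44 + (-872/3)² - 35/3 + 1425)²/2) + 370913 = (3/2 + (44 + 760384/9 - 35/3 + 1425)²/2) + 370913 = (3/2 + (773500/9)²/2) + 370913 = (3/2 + (½)*(598302250000/81)) + 370913 = (3/2 + 299151125000/81) + 370913 = 598302250243/162 + 370913 = 598362338149/162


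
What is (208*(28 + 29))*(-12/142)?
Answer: -71136/71 ≈ -1001.9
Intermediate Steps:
(208*(28 + 29))*(-12/142) = (208*57)*(-12*1/142) = 11856*(-6/71) = -71136/71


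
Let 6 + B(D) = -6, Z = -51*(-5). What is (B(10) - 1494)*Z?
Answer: -384030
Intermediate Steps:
Z = 255
B(D) = -12 (B(D) = -6 - 6 = -12)
(B(10) - 1494)*Z = (-12 - 1494)*255 = -1506*255 = -384030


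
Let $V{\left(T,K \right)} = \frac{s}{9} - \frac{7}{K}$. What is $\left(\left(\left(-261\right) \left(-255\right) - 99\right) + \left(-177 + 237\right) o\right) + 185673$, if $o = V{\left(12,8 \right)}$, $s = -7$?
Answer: $\frac{1512179}{6} \approx 2.5203 \cdot 10^{5}$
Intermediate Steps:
$V{\left(T,K \right)} = - \frac{7}{9} - \frac{7}{K}$
$o = - \frac{119}{72}$ ($o = - \frac{7}{9} - \frac{7}{8} = - \frac{119}{72} \approx -1.6528$)
$\left(\left(\left(-261\right) \left(-255\right) - 99\right) + \left(-177 + 237\right) o\right) + 185673 = \left(\left(\left(-261\right) \left(-255\right) - 99\right) + \left(-177 + 237\right) \left(- \frac{119}{72}\right)\right) + 185673 = \left(\left(66555 - 99\right) + 60 \left(- \frac{119}{72}\right)\right) + 185673 = \left(66456 - \frac{595}{6}\right) + 185673 = \frac{398141}{6} + 185673 = \frac{1512179}{6}$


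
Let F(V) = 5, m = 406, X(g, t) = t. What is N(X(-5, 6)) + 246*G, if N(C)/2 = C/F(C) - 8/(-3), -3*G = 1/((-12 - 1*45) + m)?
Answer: 39254/5235 ≈ 7.4984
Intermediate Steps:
G = -1/1047 (G = -1/(3*((-12 - 1*45) + 406)) = -1/(3*((-12 - 45) + 406)) = -1/(3*(-57 + 406)) = -⅓/349 = -⅓*1/349 = -1/1047 ≈ -0.00095511)
N(C) = 16/3 + 2*C/5 (N(C) = 2*(C/5 - 8/(-3)) = 2*(C*(⅕) - 8*(-⅓)) = 2*(C/5 + 8/3) = 2*(8/3 + C/5) = 16/3 + 2*C/5)
N(X(-5, 6)) + 246*G = (16/3 + (⅖)*6) + 246*(-1/1047) = (16/3 + 12/5) - 82/349 = 116/15 - 82/349 = 39254/5235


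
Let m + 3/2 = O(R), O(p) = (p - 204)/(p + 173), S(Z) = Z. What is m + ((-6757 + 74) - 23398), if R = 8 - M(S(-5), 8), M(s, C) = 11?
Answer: -2557116/85 ≈ -30084.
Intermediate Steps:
R = -3 (R = 8 - 1*11 = 8 - 11 = -3)
O(p) = (-204 + p)/(173 + p)
m = -231/85 (m = -3/2 + (-204 - 3)/(173 - 3) = -3/2 - 207/170 = -231/85 ≈ -2.7176)
m + ((-6757 + 74) - 23398) = -231/85 + ((-6757 + 74) - 23398) = -231/85 + (-6683 - 23398) = -231/85 - 30081 = -2557116/85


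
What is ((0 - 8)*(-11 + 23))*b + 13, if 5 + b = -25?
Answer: 2893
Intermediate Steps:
b = -30 (b = -5 - 25 = -30)
((0 - 8)*(-11 + 23))*b + 13 = ((0 - 8)*(-11 + 23))*(-30) + 13 = -8*12*(-30) + 13 = -96*(-30) + 13 = 2880 + 13 = 2893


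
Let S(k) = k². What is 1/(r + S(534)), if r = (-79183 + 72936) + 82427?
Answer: 1/361336 ≈ 2.7675e-6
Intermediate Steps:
r = 76180 (r = -6247 + 82427 = 76180)
1/(r + S(534)) = 1/(76180 + 534²) = 1/(76180 + 285156) = 1/361336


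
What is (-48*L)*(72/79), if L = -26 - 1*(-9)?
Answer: 58752/79 ≈ 743.70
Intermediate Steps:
L = -17 (L = -26 + 9 = -17)
(-48*L)*(72/79) = (-48*(-17))*(72/79) = 816*(72*(1/79)) = 816*(72/79) = 58752/79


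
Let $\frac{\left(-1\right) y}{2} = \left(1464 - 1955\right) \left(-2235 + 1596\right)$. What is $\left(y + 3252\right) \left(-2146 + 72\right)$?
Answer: $1294686204$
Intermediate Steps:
$y = -627498$ ($y = - 2 \left(1464 - 1955\right) \left(-2235 + 1596\right) = - 2 \left(\left(-491\right) \left(-639\right)\right) = \left(-2\right) 313749 = -627498$)
$\left(y + 3252\right) \left(-2146 + 72\right) = \left(-627498 + 3252\right) \left(-2146 + 72\right) = \left(-624246\right) \left(-2074\right) = 1294686204$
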